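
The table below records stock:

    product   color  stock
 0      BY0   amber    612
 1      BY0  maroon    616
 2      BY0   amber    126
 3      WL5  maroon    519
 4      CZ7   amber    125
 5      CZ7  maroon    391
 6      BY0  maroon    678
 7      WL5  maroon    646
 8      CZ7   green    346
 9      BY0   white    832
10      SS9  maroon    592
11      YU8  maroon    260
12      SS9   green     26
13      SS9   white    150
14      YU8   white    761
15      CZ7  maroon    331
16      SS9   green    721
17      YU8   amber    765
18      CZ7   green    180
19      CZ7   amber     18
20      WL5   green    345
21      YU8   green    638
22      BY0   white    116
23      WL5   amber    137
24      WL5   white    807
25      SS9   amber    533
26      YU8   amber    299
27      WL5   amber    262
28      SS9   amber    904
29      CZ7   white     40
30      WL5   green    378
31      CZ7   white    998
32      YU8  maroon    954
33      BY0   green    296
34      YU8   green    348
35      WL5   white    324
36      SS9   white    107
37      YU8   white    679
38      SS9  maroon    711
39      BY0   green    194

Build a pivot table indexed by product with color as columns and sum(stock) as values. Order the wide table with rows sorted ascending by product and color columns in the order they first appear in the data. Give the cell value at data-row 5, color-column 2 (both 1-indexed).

1214

With rows sorted ascending by product, row 5 is product=YU8. color columns in first-appearance order: amber, maroon, green, white; column 2 is maroon.
Long rows with product=YU8, color=maroon: 260 + 954 = 1214.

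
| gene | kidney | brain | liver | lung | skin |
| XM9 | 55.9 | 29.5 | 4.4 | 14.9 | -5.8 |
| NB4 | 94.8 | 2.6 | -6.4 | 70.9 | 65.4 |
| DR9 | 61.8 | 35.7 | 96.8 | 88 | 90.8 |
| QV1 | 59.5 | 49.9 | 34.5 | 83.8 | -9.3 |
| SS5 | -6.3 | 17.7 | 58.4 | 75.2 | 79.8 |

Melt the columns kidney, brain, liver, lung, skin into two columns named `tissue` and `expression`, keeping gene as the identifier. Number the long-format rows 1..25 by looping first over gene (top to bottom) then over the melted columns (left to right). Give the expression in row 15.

25 rows total (5 × 5). Row 15: index ⌊(15-1)/5⌋ = 2 into gene → DR9; (15-1) mod 5 = 4 into the melted columns → skin.
So row 15 is (DR9, skin, 90.8); expression = 90.8.

90.8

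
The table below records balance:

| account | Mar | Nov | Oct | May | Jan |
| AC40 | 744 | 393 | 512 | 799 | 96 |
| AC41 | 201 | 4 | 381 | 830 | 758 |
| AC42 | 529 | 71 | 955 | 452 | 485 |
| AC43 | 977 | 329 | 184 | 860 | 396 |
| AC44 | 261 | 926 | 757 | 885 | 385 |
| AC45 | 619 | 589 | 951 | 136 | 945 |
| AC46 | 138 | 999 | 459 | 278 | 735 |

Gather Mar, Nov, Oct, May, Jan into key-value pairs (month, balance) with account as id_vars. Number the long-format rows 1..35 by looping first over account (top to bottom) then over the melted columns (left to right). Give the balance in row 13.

955

35 rows total (7 × 5). Row 13: index ⌊(13-1)/5⌋ = 2 into account → AC42; (13-1) mod 5 = 2 into the melted columns → Oct.
So row 13 is (AC42, Oct, 955); balance = 955.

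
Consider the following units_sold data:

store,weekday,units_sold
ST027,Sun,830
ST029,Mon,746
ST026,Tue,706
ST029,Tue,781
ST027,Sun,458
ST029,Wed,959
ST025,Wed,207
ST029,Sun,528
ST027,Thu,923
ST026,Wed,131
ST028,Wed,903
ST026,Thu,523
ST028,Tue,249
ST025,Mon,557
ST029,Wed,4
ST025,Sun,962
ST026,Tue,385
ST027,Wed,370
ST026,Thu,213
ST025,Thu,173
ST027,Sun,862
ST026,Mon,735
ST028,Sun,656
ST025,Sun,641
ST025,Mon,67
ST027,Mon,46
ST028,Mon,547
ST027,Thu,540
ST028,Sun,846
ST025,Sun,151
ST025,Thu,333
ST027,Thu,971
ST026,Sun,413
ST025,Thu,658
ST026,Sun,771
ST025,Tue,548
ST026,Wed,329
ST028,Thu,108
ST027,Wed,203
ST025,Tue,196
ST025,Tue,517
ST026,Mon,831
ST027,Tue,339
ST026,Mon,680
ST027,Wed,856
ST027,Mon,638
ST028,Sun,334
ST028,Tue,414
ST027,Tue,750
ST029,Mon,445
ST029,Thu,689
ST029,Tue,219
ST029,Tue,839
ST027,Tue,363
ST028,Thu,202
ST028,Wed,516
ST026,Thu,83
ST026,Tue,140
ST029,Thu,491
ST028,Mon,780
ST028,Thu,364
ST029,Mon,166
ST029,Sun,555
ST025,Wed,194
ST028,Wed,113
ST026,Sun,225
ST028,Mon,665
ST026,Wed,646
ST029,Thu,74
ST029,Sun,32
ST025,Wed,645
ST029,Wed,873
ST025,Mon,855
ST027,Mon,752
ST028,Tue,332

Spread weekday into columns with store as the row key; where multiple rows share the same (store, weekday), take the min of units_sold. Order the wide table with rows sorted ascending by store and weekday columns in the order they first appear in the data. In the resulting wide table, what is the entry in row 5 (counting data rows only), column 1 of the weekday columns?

32

With rows sorted ascending by store, row 5 is store=ST029. weekday columns in first-appearance order: Sun, Mon, Tue, Wed, Thu; column 1 is Sun.
Long rows with store=ST029, weekday=Sun: min(528, 555, 32) = 32.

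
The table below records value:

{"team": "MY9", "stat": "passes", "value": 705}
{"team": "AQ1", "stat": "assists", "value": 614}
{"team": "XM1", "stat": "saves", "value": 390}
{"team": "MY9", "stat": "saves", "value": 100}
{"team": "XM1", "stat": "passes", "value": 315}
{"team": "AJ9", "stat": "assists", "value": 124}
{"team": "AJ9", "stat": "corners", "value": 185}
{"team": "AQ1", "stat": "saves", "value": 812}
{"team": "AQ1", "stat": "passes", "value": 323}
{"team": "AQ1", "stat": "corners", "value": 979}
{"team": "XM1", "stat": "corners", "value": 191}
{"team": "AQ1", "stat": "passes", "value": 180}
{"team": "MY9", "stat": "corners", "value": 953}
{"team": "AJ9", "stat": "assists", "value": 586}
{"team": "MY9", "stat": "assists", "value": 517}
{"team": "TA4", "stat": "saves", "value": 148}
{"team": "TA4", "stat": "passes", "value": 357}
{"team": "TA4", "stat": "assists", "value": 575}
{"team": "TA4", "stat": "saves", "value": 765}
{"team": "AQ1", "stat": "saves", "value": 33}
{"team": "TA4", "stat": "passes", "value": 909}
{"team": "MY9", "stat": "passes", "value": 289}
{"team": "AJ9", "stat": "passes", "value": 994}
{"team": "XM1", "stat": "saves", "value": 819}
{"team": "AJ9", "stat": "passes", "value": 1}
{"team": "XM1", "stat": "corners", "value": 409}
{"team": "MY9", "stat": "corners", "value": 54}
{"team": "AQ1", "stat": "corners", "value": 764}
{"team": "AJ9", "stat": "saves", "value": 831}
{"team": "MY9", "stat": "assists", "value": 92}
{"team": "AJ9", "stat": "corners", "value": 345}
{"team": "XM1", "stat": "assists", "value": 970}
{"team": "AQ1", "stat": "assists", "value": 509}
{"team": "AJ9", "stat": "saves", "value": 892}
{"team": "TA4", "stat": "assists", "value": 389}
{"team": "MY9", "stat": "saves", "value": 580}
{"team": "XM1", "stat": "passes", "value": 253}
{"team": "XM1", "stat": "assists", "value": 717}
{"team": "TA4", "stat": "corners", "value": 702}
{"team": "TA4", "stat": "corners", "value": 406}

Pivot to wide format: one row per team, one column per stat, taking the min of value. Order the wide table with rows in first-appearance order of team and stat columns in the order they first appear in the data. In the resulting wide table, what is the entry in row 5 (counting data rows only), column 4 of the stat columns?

406

With rows in first-appearance order of team, row 5 is team=TA4. stat columns in first-appearance order: passes, assists, saves, corners; column 4 is corners.
Long rows with team=TA4, stat=corners: min(702, 406) = 406.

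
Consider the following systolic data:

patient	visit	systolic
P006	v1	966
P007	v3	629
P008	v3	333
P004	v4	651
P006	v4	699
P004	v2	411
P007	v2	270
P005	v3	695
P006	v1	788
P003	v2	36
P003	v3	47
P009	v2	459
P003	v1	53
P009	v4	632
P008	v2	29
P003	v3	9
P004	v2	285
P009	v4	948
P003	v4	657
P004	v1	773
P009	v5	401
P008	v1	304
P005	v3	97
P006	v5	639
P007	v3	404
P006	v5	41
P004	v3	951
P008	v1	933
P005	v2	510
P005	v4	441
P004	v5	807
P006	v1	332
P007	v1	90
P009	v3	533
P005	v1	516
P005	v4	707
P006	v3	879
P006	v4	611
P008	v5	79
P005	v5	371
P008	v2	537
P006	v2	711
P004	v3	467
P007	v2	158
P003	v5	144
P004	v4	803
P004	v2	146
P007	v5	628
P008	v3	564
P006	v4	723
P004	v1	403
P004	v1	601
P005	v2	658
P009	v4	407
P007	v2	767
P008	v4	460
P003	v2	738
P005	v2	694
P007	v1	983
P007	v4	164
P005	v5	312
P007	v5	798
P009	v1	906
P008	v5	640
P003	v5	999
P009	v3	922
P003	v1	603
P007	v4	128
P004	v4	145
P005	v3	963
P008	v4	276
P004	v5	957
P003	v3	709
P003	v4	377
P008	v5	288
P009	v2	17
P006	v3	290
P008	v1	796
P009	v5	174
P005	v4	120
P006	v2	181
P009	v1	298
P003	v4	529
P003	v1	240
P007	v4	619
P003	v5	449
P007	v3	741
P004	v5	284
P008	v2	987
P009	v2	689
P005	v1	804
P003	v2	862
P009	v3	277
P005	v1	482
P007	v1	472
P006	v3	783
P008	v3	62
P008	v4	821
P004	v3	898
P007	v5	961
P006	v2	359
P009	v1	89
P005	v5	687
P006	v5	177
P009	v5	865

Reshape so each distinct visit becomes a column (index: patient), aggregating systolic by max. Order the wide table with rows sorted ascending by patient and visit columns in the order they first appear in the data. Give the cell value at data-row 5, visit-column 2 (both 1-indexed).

With rows sorted ascending by patient, row 5 is patient=P007. visit columns in first-appearance order: v1, v3, v4, v2, v5; column 2 is v3.
Long rows with patient=P007, visit=v3: max(629, 404, 741) = 741.

741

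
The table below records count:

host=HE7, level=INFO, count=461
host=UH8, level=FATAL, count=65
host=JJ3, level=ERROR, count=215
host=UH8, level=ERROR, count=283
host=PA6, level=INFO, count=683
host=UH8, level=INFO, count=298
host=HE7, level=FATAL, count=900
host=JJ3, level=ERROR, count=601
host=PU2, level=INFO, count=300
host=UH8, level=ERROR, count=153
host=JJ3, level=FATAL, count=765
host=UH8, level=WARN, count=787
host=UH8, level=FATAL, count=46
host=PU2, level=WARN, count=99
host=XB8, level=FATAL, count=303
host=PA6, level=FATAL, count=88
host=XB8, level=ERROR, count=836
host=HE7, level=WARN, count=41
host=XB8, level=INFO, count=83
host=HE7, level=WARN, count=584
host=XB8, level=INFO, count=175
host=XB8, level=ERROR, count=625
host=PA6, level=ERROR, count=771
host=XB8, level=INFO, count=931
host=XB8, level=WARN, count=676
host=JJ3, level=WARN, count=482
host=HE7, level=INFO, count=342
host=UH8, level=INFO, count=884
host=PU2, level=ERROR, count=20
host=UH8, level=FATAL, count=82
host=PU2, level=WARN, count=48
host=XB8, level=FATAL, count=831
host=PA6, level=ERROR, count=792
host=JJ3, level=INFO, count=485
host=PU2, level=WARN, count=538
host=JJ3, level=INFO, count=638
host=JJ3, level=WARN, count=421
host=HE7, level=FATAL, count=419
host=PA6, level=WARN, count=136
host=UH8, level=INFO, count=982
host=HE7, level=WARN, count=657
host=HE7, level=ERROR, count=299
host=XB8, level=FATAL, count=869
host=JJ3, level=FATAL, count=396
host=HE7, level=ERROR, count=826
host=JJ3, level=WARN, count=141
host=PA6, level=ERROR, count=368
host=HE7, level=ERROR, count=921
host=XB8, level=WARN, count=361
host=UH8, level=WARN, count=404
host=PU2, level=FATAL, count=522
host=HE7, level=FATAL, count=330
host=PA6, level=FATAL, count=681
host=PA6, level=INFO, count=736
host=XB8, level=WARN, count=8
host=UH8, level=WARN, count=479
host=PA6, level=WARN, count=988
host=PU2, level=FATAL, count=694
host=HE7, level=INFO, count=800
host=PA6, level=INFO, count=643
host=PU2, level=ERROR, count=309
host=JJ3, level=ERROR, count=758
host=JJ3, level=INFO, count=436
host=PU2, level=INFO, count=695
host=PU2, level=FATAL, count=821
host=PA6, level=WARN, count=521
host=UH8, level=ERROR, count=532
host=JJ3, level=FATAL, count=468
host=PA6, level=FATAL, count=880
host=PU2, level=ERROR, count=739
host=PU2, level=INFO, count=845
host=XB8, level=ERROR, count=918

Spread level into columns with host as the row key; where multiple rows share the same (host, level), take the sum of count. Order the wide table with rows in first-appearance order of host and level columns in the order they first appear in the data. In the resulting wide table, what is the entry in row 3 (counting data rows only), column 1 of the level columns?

1559

With rows in first-appearance order of host, row 3 is host=JJ3. level columns in first-appearance order: INFO, FATAL, ERROR, WARN; column 1 is INFO.
Long rows with host=JJ3, level=INFO: 485 + 638 + 436 = 1559.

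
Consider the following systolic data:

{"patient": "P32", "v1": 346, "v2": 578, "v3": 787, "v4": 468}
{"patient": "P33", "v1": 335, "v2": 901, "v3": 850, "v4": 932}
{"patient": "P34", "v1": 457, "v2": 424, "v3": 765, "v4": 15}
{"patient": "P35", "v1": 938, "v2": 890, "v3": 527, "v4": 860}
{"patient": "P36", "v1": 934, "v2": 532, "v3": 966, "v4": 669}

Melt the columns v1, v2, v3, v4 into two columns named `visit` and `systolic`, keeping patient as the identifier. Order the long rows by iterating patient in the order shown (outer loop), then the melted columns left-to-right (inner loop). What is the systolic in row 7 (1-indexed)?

850

20 rows total (5 × 4). Row 7: index ⌊(7-1)/4⌋ = 1 into patient → P33; (7-1) mod 4 = 2 into the melted columns → v3.
So row 7 is (P33, v3, 850); systolic = 850.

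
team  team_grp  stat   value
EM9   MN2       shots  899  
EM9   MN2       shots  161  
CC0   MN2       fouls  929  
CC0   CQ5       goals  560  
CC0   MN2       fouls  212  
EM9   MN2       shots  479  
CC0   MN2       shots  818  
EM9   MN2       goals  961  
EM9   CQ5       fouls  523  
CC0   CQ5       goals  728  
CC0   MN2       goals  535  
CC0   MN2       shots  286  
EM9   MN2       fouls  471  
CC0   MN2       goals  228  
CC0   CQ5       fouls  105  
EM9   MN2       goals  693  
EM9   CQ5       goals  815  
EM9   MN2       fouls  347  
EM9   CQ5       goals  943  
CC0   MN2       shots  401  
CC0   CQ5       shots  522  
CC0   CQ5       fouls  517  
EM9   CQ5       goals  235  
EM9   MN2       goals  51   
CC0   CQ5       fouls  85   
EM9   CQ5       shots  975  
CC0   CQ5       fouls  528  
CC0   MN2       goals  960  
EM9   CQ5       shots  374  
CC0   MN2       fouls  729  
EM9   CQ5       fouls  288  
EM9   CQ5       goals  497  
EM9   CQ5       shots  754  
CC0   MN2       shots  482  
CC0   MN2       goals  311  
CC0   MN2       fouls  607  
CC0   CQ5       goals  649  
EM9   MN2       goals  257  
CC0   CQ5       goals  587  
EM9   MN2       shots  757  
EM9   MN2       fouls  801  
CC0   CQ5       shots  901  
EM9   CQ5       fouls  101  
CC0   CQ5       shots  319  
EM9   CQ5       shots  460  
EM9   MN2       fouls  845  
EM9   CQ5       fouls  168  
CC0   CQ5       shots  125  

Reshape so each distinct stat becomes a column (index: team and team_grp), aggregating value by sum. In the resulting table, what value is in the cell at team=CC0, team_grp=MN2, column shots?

1987

Rows with team=CC0, team_grp=MN2 and stat=shots: value values are 818, 286, 401, 482.
818 + 286 + 401 + 482 = 1987.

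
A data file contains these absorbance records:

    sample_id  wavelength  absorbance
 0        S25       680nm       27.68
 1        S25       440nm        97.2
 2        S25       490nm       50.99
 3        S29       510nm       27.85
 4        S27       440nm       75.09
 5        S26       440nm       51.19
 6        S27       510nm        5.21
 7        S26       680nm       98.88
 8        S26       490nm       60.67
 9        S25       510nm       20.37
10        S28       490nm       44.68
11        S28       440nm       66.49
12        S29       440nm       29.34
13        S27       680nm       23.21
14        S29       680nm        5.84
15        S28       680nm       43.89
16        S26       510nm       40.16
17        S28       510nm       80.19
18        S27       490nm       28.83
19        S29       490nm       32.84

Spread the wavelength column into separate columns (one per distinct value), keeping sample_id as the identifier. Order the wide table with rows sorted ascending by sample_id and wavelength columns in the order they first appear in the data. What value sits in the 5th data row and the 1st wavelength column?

With rows sorted ascending by sample_id, row 5 is sample_id=S29. wavelength columns in first-appearance order: 680nm, 440nm, 490nm, 510nm; column 1 is 680nm.
Long rows with sample_id=S29, wavelength=680nm: absorbance = 5.84.

5.84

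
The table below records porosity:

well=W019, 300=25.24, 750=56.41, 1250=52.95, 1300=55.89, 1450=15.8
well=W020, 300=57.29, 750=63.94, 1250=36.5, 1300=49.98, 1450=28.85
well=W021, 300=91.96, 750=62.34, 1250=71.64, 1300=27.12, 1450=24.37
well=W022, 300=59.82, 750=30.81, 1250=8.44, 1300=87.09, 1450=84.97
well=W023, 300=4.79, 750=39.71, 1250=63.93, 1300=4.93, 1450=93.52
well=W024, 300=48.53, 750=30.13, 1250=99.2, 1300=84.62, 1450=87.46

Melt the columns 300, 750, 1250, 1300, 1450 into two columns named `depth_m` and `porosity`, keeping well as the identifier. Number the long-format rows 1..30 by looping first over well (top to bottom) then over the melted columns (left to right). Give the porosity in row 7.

63.94

30 rows total (6 × 5). Row 7: index ⌊(7-1)/5⌋ = 1 into well → W020; (7-1) mod 5 = 1 into the melted columns → 750.
So row 7 is (W020, 750, 63.94); porosity = 63.94.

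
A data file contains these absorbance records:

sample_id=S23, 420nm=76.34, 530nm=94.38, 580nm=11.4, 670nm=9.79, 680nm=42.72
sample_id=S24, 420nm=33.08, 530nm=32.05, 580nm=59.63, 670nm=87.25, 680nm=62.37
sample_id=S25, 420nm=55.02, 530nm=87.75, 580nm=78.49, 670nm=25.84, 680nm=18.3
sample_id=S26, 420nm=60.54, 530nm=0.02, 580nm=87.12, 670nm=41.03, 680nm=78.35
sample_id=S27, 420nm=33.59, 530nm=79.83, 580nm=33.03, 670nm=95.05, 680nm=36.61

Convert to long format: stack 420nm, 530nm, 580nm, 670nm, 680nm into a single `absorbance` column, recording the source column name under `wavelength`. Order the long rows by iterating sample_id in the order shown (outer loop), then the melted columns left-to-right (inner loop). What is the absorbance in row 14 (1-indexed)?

25 rows total (5 × 5). Row 14: index ⌊(14-1)/5⌋ = 2 into sample_id → S25; (14-1) mod 5 = 3 into the melted columns → 670nm.
So row 14 is (S25, 670nm, 25.84); absorbance = 25.84.

25.84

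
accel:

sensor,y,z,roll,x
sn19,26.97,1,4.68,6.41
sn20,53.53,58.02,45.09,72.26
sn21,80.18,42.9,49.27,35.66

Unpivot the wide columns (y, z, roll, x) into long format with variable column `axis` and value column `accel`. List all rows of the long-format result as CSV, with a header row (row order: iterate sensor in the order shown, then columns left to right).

sensor,axis,accel
sn19,y,26.97
sn19,z,1
sn19,roll,4.68
sn19,x,6.41
sn20,y,53.53
sn20,z,58.02
sn20,roll,45.09
sn20,x,72.26
sn21,y,80.18
sn21,z,42.9
sn21,roll,49.27
sn21,x,35.66

Each (sensor, column) pair becomes one row: 3 × 4 = 12 rows.
For example, (sn19, y) → accel=26.97.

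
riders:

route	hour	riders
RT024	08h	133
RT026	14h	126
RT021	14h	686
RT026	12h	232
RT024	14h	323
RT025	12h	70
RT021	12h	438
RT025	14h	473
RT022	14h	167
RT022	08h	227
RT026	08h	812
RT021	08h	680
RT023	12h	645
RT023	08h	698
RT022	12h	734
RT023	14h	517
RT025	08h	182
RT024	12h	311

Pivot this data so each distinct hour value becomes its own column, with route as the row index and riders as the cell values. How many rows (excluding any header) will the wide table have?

6

6 distinct route values → 6 rows.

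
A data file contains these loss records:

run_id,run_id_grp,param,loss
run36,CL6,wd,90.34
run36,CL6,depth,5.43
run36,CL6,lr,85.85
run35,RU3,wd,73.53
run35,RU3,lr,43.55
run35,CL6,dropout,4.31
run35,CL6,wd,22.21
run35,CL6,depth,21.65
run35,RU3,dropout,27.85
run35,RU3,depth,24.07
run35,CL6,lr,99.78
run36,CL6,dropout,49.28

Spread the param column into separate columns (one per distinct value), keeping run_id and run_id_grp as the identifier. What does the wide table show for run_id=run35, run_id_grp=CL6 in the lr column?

99.78

Wide layout: rows indexed by run_id and run_id_grp, columns are the 4 distinct param values (wd, depth, lr, dropout).
Cell (run_id=run35, run_id_grp=CL6, param=lr) draws from the long row where run_id=run35, run_id_grp=CL6 and param=lr, which has loss=99.78.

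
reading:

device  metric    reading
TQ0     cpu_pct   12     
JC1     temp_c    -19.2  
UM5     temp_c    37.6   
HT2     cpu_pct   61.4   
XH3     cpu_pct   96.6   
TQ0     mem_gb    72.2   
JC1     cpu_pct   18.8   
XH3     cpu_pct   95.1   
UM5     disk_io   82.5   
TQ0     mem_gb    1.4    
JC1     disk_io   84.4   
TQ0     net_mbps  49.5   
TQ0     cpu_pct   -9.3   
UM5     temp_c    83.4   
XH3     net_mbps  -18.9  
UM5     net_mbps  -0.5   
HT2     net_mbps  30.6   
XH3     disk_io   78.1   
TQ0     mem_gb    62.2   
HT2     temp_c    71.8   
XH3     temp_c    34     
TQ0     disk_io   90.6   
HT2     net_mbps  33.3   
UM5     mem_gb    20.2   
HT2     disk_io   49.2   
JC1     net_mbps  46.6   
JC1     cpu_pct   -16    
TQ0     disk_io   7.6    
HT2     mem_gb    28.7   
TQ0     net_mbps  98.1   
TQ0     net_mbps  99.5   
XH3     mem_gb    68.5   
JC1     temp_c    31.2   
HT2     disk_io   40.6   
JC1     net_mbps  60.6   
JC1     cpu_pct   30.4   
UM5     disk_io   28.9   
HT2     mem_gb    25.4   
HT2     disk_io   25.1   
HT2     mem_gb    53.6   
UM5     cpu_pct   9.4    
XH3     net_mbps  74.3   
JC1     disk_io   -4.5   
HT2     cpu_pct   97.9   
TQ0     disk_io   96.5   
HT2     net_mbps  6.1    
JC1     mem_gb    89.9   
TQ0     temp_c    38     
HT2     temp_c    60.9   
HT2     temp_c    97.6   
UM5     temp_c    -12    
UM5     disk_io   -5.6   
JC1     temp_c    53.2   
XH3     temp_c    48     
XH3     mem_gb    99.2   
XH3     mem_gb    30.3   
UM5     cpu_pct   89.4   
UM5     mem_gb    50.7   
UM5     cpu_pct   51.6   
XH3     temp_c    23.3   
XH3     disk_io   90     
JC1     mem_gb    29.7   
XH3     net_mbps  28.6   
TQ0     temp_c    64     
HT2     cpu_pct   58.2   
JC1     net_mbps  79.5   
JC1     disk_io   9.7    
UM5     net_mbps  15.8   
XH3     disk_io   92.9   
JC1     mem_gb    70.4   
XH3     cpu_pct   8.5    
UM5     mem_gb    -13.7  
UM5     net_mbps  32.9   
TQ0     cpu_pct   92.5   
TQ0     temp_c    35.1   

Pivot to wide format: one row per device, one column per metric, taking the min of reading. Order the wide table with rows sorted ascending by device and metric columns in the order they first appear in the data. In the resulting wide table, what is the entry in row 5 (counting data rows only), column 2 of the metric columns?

With rows sorted ascending by device, row 5 is device=XH3. metric columns in first-appearance order: cpu_pct, temp_c, mem_gb, disk_io, net_mbps; column 2 is temp_c.
Long rows with device=XH3, metric=temp_c: min(34, 48, 23.3) = 23.3.

23.3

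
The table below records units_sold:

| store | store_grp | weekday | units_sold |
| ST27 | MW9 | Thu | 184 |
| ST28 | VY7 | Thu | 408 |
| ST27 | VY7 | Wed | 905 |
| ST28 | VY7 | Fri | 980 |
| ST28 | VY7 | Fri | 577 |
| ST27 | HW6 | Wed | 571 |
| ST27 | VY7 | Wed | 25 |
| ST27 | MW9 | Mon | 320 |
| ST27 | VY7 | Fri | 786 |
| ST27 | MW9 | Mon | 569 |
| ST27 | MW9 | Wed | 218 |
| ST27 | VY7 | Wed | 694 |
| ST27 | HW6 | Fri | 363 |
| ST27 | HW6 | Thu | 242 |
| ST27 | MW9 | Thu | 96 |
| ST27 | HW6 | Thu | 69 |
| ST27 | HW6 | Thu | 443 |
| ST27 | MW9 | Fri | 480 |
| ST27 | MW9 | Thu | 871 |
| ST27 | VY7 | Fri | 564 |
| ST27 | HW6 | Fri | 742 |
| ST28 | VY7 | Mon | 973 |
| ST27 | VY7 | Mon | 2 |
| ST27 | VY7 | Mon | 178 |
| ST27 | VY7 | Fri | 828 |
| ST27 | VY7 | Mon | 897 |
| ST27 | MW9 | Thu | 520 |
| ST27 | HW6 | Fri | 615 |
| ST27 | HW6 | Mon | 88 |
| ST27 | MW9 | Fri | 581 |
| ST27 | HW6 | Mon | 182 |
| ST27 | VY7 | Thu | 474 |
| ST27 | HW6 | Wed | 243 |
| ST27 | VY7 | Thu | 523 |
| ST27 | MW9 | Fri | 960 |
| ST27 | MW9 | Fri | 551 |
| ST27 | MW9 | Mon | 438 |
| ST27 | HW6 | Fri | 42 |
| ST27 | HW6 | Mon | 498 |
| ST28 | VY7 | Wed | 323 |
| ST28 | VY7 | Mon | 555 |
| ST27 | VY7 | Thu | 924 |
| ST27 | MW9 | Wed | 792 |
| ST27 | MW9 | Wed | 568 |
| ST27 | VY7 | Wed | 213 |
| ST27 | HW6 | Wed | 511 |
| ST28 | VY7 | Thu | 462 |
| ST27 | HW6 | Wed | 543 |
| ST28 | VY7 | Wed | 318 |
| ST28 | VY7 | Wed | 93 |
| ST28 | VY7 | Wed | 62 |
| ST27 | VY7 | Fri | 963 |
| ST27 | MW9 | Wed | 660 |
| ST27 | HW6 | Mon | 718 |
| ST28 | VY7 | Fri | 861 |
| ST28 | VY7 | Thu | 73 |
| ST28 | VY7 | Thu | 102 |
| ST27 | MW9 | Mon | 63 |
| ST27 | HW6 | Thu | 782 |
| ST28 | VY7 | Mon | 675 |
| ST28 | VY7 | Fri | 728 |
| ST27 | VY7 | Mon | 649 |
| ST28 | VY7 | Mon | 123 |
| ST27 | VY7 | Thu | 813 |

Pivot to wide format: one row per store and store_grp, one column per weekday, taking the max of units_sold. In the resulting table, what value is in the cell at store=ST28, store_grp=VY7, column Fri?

Rows with store=ST28, store_grp=VY7 and weekday=Fri: units_sold values are 980, 577, 861, 728.
max(980, 577, 861, 728) = 980.

980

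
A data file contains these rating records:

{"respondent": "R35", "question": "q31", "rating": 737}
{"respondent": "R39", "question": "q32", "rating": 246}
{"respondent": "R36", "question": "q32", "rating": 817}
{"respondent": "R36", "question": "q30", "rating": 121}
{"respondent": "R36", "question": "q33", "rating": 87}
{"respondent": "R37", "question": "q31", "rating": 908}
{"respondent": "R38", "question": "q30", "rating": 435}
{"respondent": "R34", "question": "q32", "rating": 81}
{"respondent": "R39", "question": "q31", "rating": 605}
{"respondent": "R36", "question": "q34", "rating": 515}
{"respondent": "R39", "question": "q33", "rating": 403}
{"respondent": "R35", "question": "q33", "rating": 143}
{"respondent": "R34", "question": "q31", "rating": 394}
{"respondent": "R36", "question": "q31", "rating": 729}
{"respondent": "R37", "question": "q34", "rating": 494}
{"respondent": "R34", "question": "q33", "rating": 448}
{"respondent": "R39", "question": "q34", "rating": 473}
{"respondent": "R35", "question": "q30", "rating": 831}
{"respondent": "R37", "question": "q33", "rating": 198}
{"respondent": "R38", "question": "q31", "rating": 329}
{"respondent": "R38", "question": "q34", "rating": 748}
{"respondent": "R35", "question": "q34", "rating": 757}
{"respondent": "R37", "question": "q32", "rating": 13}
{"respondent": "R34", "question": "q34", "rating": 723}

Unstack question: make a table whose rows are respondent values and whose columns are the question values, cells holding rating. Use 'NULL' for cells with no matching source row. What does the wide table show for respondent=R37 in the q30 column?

NULL

No long-format row has respondent=R37 and question=q30, so the cell is NULL.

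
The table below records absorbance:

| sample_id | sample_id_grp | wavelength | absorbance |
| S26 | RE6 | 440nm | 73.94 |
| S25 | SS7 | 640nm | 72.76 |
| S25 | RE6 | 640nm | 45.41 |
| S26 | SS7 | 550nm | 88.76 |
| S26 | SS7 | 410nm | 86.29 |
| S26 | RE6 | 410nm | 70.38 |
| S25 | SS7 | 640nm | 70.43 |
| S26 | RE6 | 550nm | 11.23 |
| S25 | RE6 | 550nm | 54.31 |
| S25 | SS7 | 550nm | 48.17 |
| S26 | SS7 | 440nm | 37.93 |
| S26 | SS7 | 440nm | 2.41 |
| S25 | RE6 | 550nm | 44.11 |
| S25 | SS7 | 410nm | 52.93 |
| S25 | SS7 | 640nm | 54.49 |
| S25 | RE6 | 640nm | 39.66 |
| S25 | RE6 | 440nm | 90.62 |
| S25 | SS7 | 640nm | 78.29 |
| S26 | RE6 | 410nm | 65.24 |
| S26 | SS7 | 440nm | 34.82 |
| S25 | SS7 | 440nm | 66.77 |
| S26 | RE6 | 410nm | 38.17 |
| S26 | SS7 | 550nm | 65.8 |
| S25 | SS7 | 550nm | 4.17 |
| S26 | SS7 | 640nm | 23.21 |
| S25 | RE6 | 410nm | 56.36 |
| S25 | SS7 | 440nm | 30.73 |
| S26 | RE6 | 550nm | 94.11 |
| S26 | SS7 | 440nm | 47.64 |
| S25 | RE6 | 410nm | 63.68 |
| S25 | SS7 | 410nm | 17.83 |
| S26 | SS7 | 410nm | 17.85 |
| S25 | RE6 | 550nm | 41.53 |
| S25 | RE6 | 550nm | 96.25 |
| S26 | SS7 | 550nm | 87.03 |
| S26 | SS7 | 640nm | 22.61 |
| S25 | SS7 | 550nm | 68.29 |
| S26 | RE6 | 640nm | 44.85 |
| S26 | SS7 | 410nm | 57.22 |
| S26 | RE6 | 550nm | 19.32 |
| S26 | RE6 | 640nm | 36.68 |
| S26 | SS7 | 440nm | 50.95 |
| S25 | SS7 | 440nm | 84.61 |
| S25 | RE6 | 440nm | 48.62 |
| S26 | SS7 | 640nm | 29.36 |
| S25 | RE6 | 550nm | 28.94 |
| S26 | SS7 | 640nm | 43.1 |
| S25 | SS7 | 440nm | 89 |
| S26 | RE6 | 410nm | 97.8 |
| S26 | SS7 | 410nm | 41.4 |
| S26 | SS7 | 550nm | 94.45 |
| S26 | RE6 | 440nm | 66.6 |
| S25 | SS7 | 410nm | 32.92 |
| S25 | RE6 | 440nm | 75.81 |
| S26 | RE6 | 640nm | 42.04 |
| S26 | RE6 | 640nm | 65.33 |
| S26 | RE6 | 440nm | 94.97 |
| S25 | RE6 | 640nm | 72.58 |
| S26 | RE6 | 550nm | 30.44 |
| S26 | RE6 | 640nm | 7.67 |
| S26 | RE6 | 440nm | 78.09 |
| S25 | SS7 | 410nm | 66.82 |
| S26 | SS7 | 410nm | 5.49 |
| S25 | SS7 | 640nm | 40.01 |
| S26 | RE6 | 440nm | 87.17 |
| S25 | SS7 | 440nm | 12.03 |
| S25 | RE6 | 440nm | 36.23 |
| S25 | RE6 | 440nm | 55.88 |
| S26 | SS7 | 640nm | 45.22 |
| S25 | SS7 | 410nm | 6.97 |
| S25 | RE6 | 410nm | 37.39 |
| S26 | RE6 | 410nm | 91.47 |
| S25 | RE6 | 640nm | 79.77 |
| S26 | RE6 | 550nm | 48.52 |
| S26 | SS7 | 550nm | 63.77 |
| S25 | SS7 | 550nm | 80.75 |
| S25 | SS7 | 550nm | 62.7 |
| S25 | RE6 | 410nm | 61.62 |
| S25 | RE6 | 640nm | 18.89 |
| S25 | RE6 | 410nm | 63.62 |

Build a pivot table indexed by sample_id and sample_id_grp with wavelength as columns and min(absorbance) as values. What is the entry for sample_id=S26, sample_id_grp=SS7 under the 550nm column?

Rows with sample_id=S26, sample_id_grp=SS7 and wavelength=550nm: absorbance values are 88.76, 65.8, 87.03, 94.45, 63.77.
min(88.76, 65.8, 87.03, 94.45, 63.77) = 63.77.

63.77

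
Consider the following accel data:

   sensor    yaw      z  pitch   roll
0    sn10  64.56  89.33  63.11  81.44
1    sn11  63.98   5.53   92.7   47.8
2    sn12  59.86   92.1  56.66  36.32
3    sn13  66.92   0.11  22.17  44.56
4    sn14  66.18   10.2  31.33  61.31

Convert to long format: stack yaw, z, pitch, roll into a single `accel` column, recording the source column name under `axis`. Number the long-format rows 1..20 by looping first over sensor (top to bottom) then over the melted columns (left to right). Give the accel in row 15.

22.17

20 rows total (5 × 4). Row 15: index ⌊(15-1)/4⌋ = 3 into sensor → sn13; (15-1) mod 4 = 2 into the melted columns → pitch.
So row 15 is (sn13, pitch, 22.17); accel = 22.17.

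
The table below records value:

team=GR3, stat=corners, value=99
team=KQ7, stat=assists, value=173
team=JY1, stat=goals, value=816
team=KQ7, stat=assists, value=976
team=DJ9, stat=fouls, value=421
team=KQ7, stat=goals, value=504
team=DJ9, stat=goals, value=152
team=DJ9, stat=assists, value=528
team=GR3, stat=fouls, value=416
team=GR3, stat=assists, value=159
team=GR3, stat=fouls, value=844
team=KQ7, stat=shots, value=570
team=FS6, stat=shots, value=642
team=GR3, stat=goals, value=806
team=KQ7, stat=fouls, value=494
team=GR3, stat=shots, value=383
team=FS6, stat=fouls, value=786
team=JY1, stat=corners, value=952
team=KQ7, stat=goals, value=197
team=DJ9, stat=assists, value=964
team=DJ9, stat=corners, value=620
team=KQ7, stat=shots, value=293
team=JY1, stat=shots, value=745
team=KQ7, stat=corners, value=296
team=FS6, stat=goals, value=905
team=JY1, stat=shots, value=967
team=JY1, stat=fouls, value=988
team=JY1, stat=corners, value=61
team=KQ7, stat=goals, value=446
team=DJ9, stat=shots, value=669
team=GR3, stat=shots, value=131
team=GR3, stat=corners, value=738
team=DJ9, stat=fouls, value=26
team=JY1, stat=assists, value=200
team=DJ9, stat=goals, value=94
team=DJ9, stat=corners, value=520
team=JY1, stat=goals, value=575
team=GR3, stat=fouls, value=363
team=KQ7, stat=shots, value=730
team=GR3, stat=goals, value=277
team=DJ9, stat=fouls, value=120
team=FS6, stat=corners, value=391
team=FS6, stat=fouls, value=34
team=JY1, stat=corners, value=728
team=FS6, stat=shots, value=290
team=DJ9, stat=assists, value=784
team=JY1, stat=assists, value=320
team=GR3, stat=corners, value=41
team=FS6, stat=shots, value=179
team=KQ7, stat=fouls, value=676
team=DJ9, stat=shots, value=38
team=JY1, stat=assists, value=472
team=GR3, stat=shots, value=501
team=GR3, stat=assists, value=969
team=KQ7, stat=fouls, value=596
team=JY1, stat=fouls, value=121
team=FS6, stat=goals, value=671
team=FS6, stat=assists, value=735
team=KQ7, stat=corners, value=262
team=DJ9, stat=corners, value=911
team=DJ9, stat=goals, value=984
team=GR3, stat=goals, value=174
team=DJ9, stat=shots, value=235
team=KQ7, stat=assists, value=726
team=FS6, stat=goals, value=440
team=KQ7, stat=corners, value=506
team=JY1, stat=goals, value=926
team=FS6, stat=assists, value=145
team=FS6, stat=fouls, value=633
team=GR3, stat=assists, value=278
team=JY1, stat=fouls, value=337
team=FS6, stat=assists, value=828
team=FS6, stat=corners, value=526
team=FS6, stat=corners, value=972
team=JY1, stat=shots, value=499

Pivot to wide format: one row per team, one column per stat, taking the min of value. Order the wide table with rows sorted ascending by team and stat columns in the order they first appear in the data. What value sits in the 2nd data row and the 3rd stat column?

440

With rows sorted ascending by team, row 2 is team=FS6. stat columns in first-appearance order: corners, assists, goals, fouls, shots; column 3 is goals.
Long rows with team=FS6, stat=goals: min(905, 671, 440) = 440.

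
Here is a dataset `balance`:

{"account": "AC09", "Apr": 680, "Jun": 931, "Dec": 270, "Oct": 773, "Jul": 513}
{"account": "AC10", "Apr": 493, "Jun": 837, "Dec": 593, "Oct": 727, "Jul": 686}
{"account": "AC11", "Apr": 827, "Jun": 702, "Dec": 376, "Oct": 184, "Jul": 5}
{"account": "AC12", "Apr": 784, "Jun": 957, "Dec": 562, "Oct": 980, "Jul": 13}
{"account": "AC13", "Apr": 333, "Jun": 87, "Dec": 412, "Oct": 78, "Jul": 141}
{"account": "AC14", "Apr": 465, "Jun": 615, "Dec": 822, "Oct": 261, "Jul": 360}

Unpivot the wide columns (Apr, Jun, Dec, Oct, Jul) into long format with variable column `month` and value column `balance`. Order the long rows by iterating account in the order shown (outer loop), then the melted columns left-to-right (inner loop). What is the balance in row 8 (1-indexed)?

30 rows total (6 × 5). Row 8: index ⌊(8-1)/5⌋ = 1 into account → AC10; (8-1) mod 5 = 2 into the melted columns → Dec.
So row 8 is (AC10, Dec, 593); balance = 593.

593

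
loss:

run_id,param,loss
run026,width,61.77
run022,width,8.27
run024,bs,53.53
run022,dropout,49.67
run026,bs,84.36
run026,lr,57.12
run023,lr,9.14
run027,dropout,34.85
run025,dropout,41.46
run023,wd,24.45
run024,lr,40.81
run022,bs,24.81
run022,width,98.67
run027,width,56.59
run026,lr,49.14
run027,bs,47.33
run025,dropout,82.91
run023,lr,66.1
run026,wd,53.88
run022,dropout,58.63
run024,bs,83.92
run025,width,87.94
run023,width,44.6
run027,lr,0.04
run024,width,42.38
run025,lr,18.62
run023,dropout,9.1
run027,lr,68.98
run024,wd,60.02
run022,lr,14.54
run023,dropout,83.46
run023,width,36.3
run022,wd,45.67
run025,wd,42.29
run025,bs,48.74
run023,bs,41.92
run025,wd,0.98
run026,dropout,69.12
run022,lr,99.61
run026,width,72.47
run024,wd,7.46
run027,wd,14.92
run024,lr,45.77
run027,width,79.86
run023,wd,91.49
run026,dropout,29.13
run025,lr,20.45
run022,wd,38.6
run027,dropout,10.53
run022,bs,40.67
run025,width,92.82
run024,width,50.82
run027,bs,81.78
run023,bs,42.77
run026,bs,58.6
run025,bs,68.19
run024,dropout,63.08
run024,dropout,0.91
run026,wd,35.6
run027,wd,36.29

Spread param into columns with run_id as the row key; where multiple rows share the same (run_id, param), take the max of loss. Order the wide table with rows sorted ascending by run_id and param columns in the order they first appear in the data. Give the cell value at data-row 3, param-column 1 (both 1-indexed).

With rows sorted ascending by run_id, row 3 is run_id=run024. param columns in first-appearance order: width, bs, dropout, lr, wd; column 1 is width.
Long rows with run_id=run024, param=width: max(42.38, 50.82) = 50.82.

50.82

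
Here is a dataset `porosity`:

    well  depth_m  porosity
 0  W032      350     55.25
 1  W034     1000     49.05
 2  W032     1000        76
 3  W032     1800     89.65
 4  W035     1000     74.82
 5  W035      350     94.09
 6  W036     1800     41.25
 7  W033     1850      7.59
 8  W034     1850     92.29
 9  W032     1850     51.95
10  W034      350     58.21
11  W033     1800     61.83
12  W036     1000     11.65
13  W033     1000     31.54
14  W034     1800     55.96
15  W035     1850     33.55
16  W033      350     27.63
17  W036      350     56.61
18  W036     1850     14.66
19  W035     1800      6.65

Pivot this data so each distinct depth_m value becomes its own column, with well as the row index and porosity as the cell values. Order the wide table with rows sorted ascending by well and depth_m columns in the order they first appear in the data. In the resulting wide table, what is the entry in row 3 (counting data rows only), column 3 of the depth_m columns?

With rows sorted ascending by well, row 3 is well=W034. depth_m columns in first-appearance order: 350, 1000, 1800, 1850; column 3 is 1800.
Long rows with well=W034, depth_m=1800: porosity = 55.96.

55.96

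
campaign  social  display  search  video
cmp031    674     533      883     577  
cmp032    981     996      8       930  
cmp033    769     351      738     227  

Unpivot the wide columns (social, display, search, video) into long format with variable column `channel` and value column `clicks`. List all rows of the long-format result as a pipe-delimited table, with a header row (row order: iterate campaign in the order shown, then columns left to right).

Each (campaign, column) pair becomes one row: 3 × 4 = 12 rows.
For example, (cmp031, social) → clicks=674.

| campaign | channel | clicks |
| cmp031 | social | 674 |
| cmp031 | display | 533 |
| cmp031 | search | 883 |
| cmp031 | video | 577 |
| cmp032 | social | 981 |
| cmp032 | display | 996 |
| cmp032 | search | 8 |
| cmp032 | video | 930 |
| cmp033 | social | 769 |
| cmp033 | display | 351 |
| cmp033 | search | 738 |
| cmp033 | video | 227 |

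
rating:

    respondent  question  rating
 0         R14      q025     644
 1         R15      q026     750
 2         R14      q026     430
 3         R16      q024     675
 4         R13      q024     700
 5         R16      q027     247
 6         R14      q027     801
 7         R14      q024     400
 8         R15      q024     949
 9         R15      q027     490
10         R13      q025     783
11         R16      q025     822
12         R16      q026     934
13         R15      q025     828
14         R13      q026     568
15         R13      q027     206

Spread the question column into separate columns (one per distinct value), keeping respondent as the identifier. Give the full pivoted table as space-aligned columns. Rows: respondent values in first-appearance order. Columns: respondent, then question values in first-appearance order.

Columns: respondent plus the 4 distinct question values (q025, q026, q024, q027).
For example, row R14 column q025 takes rating=644 from the long row (R14, q025).

respondent  q025  q026  q024  q027
R14         644   430   400   801 
R15         828   750   949   490 
R16         822   934   675   247 
R13         783   568   700   206 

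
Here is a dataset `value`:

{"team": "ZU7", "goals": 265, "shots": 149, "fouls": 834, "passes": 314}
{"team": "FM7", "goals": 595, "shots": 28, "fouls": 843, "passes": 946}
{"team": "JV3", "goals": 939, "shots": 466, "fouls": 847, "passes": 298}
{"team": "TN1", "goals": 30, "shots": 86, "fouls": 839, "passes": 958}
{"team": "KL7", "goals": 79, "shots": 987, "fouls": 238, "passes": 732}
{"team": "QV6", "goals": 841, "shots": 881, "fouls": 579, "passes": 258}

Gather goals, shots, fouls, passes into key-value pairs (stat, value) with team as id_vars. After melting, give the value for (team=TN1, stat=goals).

Unpivoting turns each (team, wide-column) pair into one long row.
The wide cell at row TN1, column goals holds 30, so the long row (TN1, goals) has value=30.

30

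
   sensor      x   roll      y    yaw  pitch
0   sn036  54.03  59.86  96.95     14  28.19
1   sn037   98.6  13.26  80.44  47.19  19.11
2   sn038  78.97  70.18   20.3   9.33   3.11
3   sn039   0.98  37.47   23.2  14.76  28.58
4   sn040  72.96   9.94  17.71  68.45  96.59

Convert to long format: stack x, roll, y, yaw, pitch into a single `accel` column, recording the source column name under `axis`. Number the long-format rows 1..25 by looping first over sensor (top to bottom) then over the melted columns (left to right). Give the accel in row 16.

0.98

25 rows total (5 × 5). Row 16: index ⌊(16-1)/5⌋ = 3 into sensor → sn039; (16-1) mod 5 = 0 into the melted columns → x.
So row 16 is (sn039, x, 0.98); accel = 0.98.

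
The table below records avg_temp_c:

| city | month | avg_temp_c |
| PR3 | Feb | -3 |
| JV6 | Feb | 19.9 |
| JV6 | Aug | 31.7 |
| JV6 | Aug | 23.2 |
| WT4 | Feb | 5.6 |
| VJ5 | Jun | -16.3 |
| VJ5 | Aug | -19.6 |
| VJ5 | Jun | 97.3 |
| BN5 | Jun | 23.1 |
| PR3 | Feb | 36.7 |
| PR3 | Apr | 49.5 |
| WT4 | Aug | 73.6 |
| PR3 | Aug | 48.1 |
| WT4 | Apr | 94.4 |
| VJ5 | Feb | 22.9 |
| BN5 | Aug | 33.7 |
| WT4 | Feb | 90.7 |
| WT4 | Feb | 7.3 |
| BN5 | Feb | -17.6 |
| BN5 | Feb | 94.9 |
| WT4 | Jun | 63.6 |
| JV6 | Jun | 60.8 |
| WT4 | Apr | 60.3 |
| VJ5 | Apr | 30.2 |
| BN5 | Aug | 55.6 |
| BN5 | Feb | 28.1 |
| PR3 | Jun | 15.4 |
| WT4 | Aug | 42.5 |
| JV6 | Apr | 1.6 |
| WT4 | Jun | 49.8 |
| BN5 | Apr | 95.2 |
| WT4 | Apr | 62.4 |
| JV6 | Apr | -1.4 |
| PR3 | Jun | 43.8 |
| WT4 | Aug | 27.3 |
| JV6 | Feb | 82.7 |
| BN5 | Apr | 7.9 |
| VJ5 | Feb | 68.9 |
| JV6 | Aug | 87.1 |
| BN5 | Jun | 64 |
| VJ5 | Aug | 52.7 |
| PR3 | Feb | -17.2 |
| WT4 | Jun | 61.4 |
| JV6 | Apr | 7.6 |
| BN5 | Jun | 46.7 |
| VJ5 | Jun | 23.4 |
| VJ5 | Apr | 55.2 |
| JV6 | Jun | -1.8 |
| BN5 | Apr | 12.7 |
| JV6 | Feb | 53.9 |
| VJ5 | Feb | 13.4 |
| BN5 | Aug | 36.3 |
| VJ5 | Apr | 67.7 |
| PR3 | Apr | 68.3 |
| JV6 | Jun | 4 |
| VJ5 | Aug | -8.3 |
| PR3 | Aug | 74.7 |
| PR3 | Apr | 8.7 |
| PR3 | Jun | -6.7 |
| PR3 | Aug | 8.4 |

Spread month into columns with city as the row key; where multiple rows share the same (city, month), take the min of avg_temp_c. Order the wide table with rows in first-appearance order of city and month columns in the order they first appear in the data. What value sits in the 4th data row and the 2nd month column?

-19.6

With rows in first-appearance order of city, row 4 is city=VJ5. month columns in first-appearance order: Feb, Aug, Jun, Apr; column 2 is Aug.
Long rows with city=VJ5, month=Aug: min(-19.6, 52.7, -8.3) = -19.6.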